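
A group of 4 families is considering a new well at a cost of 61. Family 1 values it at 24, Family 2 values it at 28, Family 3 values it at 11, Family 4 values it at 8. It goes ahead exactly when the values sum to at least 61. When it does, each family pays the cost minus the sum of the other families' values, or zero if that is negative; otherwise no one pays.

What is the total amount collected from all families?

33

Total value 71 ≥ cost 61, so it is built.
Family 1: others sum to 47; max(0, 61 - 47) = 14.
Family 2: others sum to 43; max(0, 61 - 43) = 18.
Family 3: others sum to 60; max(0, 61 - 60) = 1.
Family 4: others sum to 63; max(0, 61 - 63) = 0.
Total collected = 14 + 18 + 1 + 0 = 33.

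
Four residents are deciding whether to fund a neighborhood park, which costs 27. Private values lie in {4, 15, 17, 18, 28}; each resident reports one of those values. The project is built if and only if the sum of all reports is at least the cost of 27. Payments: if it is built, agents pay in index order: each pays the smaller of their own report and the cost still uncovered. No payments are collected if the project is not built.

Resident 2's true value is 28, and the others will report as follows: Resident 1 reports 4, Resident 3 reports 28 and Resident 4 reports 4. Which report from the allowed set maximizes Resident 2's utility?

4

Report 4: project built, pays 4, utility 28 - 4 = 24.
Report 15: project built, pays 15, utility 28 - 15 = 13.
Report 17: project built, pays 17, utility 28 - 17 = 11.
Report 18: project built, pays 18, utility 28 - 18 = 10.
Report 28: project built, pays 23, utility 28 - 23 = 5.
The best choice is 4 with utility 24.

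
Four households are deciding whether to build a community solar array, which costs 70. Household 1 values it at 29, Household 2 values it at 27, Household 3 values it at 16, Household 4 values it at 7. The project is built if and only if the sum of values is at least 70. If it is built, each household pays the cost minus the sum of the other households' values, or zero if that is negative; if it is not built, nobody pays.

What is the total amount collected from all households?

Total value 79 ≥ cost 70, so it is built.
Household 1: others sum to 50; max(0, 70 - 50) = 20.
Household 2: others sum to 52; max(0, 70 - 52) = 18.
Household 3: others sum to 63; max(0, 70 - 63) = 7.
Household 4: others sum to 72; max(0, 70 - 72) = 0.
Total collected = 20 + 18 + 7 + 0 = 45.

45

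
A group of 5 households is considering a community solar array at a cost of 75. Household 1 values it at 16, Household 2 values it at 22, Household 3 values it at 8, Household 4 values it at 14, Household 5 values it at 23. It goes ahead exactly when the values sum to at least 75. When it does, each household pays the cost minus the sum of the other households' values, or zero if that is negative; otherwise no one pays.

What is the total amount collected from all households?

Total value 83 ≥ cost 75, so it is built.
Household 1: others sum to 67; max(0, 75 - 67) = 8.
Household 2: others sum to 61; max(0, 75 - 61) = 14.
Household 3: others sum to 75; max(0, 75 - 75) = 0.
Household 4: others sum to 69; max(0, 75 - 69) = 6.
Household 5: others sum to 60; max(0, 75 - 60) = 15.
Total collected = 8 + 14 + 0 + 6 + 15 = 43.

43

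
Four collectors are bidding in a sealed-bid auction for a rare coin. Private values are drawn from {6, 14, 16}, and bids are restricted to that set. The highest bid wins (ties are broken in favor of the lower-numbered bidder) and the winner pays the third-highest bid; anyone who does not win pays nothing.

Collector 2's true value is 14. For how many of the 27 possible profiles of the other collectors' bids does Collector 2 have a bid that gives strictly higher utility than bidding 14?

Others bid (6, 6, 16): truth gives 0; bid 16 gives 8 > 0. Violating.
Others bid (6, 16, 6): truth gives 0; bid 16 gives 8 > 0. Violating.
Others bid (14, 6, 6): truth gives 0; bid 16 gives 8 > 0. Violating.
Others bid (6, 6, 6): truth gives 8; no alternative beats it.
Others bid (6, 6, 14): truth gives 8; no alternative beats it.
(Checking all 27 profiles: 3 have a profitable deviation, 24 do not.)

3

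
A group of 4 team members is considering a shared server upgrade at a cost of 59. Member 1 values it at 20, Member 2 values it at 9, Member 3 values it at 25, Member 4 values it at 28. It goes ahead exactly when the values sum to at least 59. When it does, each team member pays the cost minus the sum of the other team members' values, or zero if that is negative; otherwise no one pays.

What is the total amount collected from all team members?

7

Total value 82 ≥ cost 59, so it is built.
Member 1: others sum to 62; max(0, 59 - 62) = 0.
Member 2: others sum to 73; max(0, 59 - 73) = 0.
Member 3: others sum to 57; max(0, 59 - 57) = 2.
Member 4: others sum to 54; max(0, 59 - 54) = 5.
Total collected = 0 + 0 + 2 + 5 = 7.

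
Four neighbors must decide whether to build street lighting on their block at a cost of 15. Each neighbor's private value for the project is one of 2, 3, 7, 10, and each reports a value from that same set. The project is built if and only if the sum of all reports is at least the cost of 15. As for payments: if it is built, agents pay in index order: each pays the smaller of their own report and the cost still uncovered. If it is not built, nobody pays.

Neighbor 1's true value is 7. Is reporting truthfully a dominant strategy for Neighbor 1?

Consider the case where Neighbor 2 reports 2, Neighbor 3 reports 2 and Neighbor 4 reports 10.
Truthful report 7: project built, pays 7, utility 7 - 7 = 0.
Report 2 instead: project built, pays 2, utility 7 - 2 = 5.
Since 5 > 0, reporting 2 is strictly better here, so truthful reporting is not dominant.

No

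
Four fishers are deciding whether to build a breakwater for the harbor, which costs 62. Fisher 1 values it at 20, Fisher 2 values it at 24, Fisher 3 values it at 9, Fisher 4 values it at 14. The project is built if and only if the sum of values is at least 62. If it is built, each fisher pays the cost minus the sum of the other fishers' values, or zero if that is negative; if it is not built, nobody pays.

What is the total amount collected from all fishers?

Total value 67 ≥ cost 62, so it is built.
Fisher 1: others sum to 47; max(0, 62 - 47) = 15.
Fisher 2: others sum to 43; max(0, 62 - 43) = 19.
Fisher 3: others sum to 58; max(0, 62 - 58) = 4.
Fisher 4: others sum to 53; max(0, 62 - 53) = 9.
Total collected = 15 + 19 + 4 + 9 = 47.

47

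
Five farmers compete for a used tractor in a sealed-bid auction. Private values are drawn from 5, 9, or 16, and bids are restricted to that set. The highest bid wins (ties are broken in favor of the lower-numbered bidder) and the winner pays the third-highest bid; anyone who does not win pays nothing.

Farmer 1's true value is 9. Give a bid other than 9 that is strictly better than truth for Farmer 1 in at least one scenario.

16

Suppose Farmer 2 bids 5, Farmer 3 bids 5, Farmer 4 bids 5 and Farmer 5 bids 16.
Bid 9: loses, pays 0, utility 0.
Bid 16: wins, pays 5, utility 9 - 5 = 4.
So bidding 16 beats truth here (4 > 0).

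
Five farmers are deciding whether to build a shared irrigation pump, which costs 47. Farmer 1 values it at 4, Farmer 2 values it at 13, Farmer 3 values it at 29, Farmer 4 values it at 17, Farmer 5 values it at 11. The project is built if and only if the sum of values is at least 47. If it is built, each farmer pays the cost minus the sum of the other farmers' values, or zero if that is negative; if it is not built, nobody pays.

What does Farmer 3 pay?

Total value 74 ≥ cost 47, so the project is built.
The other farmers' values sum to 45.
Cost minus that sum is 47 - 45 = 2.

2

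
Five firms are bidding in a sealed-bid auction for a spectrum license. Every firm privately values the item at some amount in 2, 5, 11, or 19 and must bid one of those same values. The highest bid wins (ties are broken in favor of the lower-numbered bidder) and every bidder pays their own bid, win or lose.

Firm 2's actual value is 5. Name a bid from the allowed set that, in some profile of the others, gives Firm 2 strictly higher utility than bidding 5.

Suppose Firm 1 bids 2, Firm 3 bids 2, Firm 4 bids 2 and Firm 5 bids 11.
Bid 5: loses but pays 5, utility -5.
Bid 2: loses but pays 2, utility -2.
So bidding 2 beats truth here (-2 > -5).

2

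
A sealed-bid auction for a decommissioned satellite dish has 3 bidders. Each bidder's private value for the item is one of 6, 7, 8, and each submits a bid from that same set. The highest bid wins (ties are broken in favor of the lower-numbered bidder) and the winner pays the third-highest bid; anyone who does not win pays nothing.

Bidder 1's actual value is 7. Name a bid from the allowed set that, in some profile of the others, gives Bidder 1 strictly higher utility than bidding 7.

8

Suppose Bidder 2 bids 6 and Bidder 3 bids 8.
Bid 7: loses, pays 0, utility 0.
Bid 8: wins, pays 6, utility 7 - 6 = 1.
So bidding 8 beats truth here (1 > 0).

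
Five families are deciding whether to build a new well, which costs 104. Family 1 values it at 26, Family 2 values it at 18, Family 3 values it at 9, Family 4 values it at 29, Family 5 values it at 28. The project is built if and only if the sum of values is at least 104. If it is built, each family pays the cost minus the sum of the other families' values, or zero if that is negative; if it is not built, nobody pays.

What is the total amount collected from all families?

80

Total value 110 ≥ cost 104, so it is built.
Family 1: others sum to 84; max(0, 104 - 84) = 20.
Family 2: others sum to 92; max(0, 104 - 92) = 12.
Family 3: others sum to 101; max(0, 104 - 101) = 3.
Family 4: others sum to 81; max(0, 104 - 81) = 23.
Family 5: others sum to 82; max(0, 104 - 82) = 22.
Total collected = 20 + 12 + 3 + 23 + 22 = 80.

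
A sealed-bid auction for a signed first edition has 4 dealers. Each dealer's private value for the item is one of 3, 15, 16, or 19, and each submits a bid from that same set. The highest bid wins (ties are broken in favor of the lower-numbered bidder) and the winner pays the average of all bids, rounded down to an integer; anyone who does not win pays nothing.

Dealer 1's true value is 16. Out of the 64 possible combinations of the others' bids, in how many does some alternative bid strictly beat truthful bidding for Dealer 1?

19

Others bid (3, 3, 3): truth gives 10; bid 3 gives 13 > 10. Violating.
Others bid (3, 3, 19): truth gives 0; bid 19 gives 5 > 0. Violating.
Others bid (3, 15, 19): truth gives 0; bid 19 gives 2 > 0. Violating.
Others bid (3, 16, 19): truth gives 0; bid 19 gives 2 > 0. Violating.
Others bid (3, 3, 15): truth gives 7; no alternative beats it.
Others bid (3, 3, 16): truth gives 7; no alternative beats it.
(Checking all 64 profiles: 19 have a profitable deviation, 45 do not.)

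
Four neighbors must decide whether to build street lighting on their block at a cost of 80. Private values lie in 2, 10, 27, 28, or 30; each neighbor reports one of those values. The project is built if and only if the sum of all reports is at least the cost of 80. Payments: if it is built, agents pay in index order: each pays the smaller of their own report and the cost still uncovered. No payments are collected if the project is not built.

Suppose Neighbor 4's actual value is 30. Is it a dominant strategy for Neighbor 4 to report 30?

Check each profile of the others' reports and compare truth against every alternative report.
Others report (27, 27, 27): truth gives 30, best alternative gives 30.
Others report (27, 27, 28): truth gives 30, best alternative gives 30.
Others report (27, 27, 30): truth gives 30, best alternative gives 30.
Others report (27, 28, 27): truth gives 30, best alternative gives 30.
Others report (27, 28, 28): truth gives 30, best alternative gives 30.
Others report (27, 28, 30): truth gives 30, best alternative gives 30.
(Remaining 119 profiles checked similarly; truth is weakly best in each.)
In every case the truthful report is at least as good as any alternative, so it is a dominant strategy.

Yes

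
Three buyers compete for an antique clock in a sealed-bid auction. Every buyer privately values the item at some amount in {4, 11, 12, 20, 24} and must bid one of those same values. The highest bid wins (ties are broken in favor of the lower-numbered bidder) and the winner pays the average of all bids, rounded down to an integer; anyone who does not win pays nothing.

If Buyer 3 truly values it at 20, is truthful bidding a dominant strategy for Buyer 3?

No

Consider the case where Buyer 1 bids 4 and Buyer 2 bids 4.
Truthful bid 20: wins, pays 9, utility 20 - 9 = 11.
Bid 11 instead: wins, pays 6, utility 20 - 6 = 14.
Since 14 > 11, bidding 11 is strictly better here, so truthful bidding is not dominant.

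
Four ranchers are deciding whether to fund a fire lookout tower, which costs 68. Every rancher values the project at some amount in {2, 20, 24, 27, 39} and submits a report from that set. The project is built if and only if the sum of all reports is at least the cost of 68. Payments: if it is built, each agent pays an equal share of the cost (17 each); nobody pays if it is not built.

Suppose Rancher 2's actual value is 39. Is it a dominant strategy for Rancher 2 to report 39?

Yes

Check each profile of the others' reports and compare truth against every alternative report.
Others report (2, 2, 27): truth gives 22, best alternative gives 0.
Others report (2, 27, 2): truth gives 22, best alternative gives 0.
Others report (27, 2, 2): truth gives 22, best alternative gives 0.
Others report (2, 2, 39): truth gives 22, best alternative gives 22.
Others report (2, 20, 20): truth gives 22, best alternative gives 22.
Others report (2, 20, 24): truth gives 22, best alternative gives 22.
(Remaining 119 profiles checked similarly; truth is weakly best in each.)
In every case the truthful report is at least as good as any alternative, so it is a dominant strategy.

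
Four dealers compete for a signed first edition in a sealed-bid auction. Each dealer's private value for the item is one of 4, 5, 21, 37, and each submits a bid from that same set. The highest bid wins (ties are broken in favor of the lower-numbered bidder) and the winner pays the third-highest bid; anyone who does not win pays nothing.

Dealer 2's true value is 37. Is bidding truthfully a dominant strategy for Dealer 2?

Check each profile of the others' bids and compare truth against every alternative bid.
Others bid (4, 4, 37): truth gives 33, best alternative gives 0.
Others bid (4, 37, 4): truth gives 33, best alternative gives 0.
Others bid (21, 4, 4): truth gives 33, best alternative gives 0.
Others bid (4, 5, 37): truth gives 32, best alternative gives 0.
Others bid (4, 37, 5): truth gives 32, best alternative gives 0.
Others bid (5, 4, 37): truth gives 32, best alternative gives 0.
(Remaining 58 profiles checked similarly; truth is weakly best in each.)
In every case the truthful bid is at least as good as any alternative, so it is a dominant strategy.

Yes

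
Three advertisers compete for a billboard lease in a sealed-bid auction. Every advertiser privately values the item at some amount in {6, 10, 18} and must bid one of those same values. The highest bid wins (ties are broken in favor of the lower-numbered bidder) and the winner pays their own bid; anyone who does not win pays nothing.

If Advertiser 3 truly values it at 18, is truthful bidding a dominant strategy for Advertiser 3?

Consider the case where Advertiser 1 bids 6 and Advertiser 2 bids 6.
Truthful bid 18: wins, pays 18, utility 18 - 18 = 0.
Bid 10 instead: wins, pays 10, utility 18 - 10 = 8.
Since 8 > 0, bidding 10 is strictly better here, so truthful bidding is not dominant.

No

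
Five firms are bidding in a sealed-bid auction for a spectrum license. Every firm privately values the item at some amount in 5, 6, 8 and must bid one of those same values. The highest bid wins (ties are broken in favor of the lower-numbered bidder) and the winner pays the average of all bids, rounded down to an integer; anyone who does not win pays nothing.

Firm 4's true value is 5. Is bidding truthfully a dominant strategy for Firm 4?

Yes

Check each profile of the others' bids and compare truth against every alternative bid.
Others bid (5, 5, 5, 5): truth gives 0, best alternative gives 0.
Others bid (5, 5, 5, 6): truth gives 0, best alternative gives 0.
Others bid (5, 5, 5, 8): truth gives 0, best alternative gives 0.
Others bid (5, 5, 6, 5): truth gives 0, best alternative gives 0.
Others bid (5, 5, 6, 6): truth gives 0, best alternative gives 0.
Others bid (5, 5, 6, 8): truth gives 0, best alternative gives 0.
(Remaining 75 profiles checked similarly; truth is weakly best in each.)
In every case the truthful bid is at least as good as any alternative, so it is a dominant strategy.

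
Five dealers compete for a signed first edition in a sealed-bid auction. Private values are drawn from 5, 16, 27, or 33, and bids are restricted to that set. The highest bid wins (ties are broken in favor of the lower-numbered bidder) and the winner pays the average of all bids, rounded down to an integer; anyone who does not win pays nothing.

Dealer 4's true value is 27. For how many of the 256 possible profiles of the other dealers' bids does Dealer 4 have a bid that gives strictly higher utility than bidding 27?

81

Others bid (5, 5, 5, 5): truth gives 18; bid 16 gives 20 > 18. Violating.
Others bid (5, 5, 5, 16): truth gives 16; bid 16 gives 18 > 16. Violating.
Others bid (5, 5, 5, 33): truth gives 0; bid 33 gives 11 > 0. Violating.
Others bid (5, 5, 16, 33): truth gives 0; bid 33 gives 9 > 0. Violating.
Others bid (5, 5, 5, 27): truth gives 14; no alternative beats it.
Others bid (5, 5, 16, 5): truth gives 16; no alternative beats it.
(Checking all 256 profiles: 81 have a profitable deviation, 175 do not.)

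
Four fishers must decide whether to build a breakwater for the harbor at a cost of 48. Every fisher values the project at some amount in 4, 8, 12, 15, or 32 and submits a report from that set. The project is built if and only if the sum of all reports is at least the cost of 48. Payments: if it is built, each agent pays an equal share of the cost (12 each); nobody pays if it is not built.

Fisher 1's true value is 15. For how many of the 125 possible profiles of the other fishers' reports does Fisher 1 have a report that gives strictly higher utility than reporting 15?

Others report (4, 4, 8): truth gives 0; report 32 gives 3 > 0. Violating.
Others report (4, 4, 12): truth gives 0; report 32 gives 3 > 0. Violating.
Others report (4, 4, 15): truth gives 0; report 32 gives 3 > 0. Violating.
Others report (4, 8, 4): truth gives 0; report 32 gives 3 > 0. Violating.
Others report (4, 4, 4): truth gives 0; no alternative beats it.
Others report (4, 4, 32): truth gives 3; no alternative beats it.
(Checking all 125 profiles: 43 have a profitable deviation, 82 do not.)

43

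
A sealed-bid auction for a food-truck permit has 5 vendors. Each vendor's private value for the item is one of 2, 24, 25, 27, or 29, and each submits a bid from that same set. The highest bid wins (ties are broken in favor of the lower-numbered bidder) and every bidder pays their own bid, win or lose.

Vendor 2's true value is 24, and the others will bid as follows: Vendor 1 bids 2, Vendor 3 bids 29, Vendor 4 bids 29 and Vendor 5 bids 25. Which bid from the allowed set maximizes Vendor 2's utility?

2

Bid 2: loses but pays 2, utility -2.
Bid 24: loses but pays 24, utility -24.
Bid 25: loses but pays 25, utility -25.
Bid 27: loses but pays 27, utility -27.
Bid 29: wins, pays 29, utility 24 - 29 = -5.
The best choice is 2 with utility -2.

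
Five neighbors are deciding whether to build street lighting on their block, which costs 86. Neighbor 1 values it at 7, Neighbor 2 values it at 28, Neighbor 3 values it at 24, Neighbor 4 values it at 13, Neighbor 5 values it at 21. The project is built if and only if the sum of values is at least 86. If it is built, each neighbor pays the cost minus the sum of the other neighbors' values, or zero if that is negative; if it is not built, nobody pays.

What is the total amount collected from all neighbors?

58

Total value 93 ≥ cost 86, so it is built.
Neighbor 1: others sum to 86; max(0, 86 - 86) = 0.
Neighbor 2: others sum to 65; max(0, 86 - 65) = 21.
Neighbor 3: others sum to 69; max(0, 86 - 69) = 17.
Neighbor 4: others sum to 80; max(0, 86 - 80) = 6.
Neighbor 5: others sum to 72; max(0, 86 - 72) = 14.
Total collected = 0 + 21 + 17 + 6 + 14 = 58.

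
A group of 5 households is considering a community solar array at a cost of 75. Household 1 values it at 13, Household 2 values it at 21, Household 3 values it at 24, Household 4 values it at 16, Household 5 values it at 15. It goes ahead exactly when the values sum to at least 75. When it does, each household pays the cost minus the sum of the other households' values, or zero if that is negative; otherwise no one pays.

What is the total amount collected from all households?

20

Total value 89 ≥ cost 75, so it is built.
Household 1: others sum to 76; max(0, 75 - 76) = 0.
Household 2: others sum to 68; max(0, 75 - 68) = 7.
Household 3: others sum to 65; max(0, 75 - 65) = 10.
Household 4: others sum to 73; max(0, 75 - 73) = 2.
Household 5: others sum to 74; max(0, 75 - 74) = 1.
Total collected = 0 + 7 + 10 + 2 + 1 = 20.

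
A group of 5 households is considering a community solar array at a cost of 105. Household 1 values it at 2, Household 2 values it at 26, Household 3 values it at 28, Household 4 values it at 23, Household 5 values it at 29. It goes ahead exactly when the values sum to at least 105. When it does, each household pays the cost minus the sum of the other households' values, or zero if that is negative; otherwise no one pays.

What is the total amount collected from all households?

Total value 108 ≥ cost 105, so it is built.
Household 1: others sum to 106; max(0, 105 - 106) = 0.
Household 2: others sum to 82; max(0, 105 - 82) = 23.
Household 3: others sum to 80; max(0, 105 - 80) = 25.
Household 4: others sum to 85; max(0, 105 - 85) = 20.
Household 5: others sum to 79; max(0, 105 - 79) = 26.
Total collected = 0 + 23 + 25 + 20 + 26 = 94.

94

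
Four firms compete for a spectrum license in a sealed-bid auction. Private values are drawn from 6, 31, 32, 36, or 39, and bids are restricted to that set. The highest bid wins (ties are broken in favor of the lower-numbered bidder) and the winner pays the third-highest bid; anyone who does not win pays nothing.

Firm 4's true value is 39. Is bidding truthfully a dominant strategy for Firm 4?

Yes

Check each profile of the others' bids and compare truth against every alternative bid.
Others bid (6, 6, 36): truth gives 33, best alternative gives 0.
Others bid (6, 36, 6): truth gives 33, best alternative gives 0.
Others bid (36, 6, 6): truth gives 33, best alternative gives 0.
Others bid (6, 31, 36): truth gives 8, best alternative gives 0.
Others bid (6, 36, 31): truth gives 8, best alternative gives 0.
Others bid (31, 6, 36): truth gives 8, best alternative gives 0.
(Remaining 119 profiles checked similarly; truth is weakly best in each.)
In every case the truthful bid is at least as good as any alternative, so it is a dominant strategy.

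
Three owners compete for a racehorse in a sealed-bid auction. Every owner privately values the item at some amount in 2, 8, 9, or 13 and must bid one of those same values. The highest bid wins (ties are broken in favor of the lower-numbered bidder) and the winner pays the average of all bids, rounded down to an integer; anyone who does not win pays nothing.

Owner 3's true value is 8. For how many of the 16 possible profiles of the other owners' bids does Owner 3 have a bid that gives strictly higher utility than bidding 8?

2

Others bid (2, 8): truth gives 0; bid 9 gives 2 > 0. Violating.
Others bid (8, 2): truth gives 0; bid 9 gives 2 > 0. Violating.
Others bid (2, 2): truth gives 4; no alternative beats it.
Others bid (2, 9): truth gives 0; no alternative beats it.
(Checking all 16 profiles: 2 have a profitable deviation, 14 do not.)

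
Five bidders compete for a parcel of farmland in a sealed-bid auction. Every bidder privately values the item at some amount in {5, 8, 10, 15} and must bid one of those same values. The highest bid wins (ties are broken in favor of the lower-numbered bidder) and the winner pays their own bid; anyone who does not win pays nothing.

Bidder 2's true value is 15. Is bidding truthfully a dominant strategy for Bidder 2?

No

Consider the case where Bidder 1 bids 5, Bidder 3 bids 5, Bidder 4 bids 5 and Bidder 5 bids 5.
Truthful bid 15: wins, pays 15, utility 15 - 15 = 0.
Bid 8 instead: wins, pays 8, utility 15 - 8 = 7.
Since 7 > 0, bidding 8 is strictly better here, so truthful bidding is not dominant.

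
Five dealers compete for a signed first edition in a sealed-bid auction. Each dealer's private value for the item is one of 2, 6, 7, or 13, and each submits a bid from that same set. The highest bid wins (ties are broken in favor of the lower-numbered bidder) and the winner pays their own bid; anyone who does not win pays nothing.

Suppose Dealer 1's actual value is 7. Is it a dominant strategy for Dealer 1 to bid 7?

No

Consider the case where Dealer 2 bids 2, Dealer 3 bids 2, Dealer 4 bids 2 and Dealer 5 bids 2.
Truthful bid 7: wins, pays 7, utility 7 - 7 = 0.
Bid 2 instead: wins, pays 2, utility 7 - 2 = 5.
Since 5 > 0, bidding 2 is strictly better here, so truthful bidding is not dominant.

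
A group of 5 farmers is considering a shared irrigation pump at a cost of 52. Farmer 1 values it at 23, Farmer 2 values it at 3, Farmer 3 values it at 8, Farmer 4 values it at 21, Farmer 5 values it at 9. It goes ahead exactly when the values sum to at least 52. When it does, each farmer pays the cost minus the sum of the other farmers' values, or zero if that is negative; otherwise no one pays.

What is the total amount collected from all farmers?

20

Total value 64 ≥ cost 52, so it is built.
Farmer 1: others sum to 41; max(0, 52 - 41) = 11.
Farmer 2: others sum to 61; max(0, 52 - 61) = 0.
Farmer 3: others sum to 56; max(0, 52 - 56) = 0.
Farmer 4: others sum to 43; max(0, 52 - 43) = 9.
Farmer 5: others sum to 55; max(0, 52 - 55) = 0.
Total collected = 11 + 0 + 0 + 9 + 0 = 20.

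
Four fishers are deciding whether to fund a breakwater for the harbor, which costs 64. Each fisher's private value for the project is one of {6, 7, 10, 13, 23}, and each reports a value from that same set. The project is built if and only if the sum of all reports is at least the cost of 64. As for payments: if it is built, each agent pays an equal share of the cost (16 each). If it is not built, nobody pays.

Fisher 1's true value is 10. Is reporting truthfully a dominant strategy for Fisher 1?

Consider the case where Fisher 2 reports 10, Fisher 3 reports 23 and Fisher 4 reports 23.
Truthful report 10: project built, pays 16, utility 10 - 16 = -6.
Report 6 instead: project not built, utility 0.
Since 0 > -6, reporting 6 is strictly better here, so truthful reporting is not dominant.

No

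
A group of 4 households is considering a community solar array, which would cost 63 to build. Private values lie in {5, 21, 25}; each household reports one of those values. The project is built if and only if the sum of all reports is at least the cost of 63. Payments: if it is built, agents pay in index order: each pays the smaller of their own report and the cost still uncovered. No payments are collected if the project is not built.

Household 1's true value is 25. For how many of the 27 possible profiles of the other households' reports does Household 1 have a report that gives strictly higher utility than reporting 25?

20

Others report (5, 21, 21): truth gives 0; report 21 gives 4 > 0. Violating.
Others report (5, 21, 25): truth gives 0; report 21 gives 4 > 0. Violating.
Others report (5, 25, 21): truth gives 0; report 21 gives 4 > 0. Violating.
Others report (5, 25, 25): truth gives 0; report 21 gives 4 > 0. Violating.
Others report (5, 5, 5): truth gives 0; no alternative beats it.
Others report (5, 5, 21): truth gives 0; no alternative beats it.
(Checking all 27 profiles: 20 have a profitable deviation, 7 do not.)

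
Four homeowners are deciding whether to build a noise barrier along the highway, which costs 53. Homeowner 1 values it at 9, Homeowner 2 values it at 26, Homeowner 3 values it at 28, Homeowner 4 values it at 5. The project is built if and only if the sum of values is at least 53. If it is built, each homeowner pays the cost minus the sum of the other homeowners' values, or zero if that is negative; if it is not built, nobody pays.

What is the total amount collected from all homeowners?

24

Total value 68 ≥ cost 53, so it is built.
Homeowner 1: others sum to 59; max(0, 53 - 59) = 0.
Homeowner 2: others sum to 42; max(0, 53 - 42) = 11.
Homeowner 3: others sum to 40; max(0, 53 - 40) = 13.
Homeowner 4: others sum to 63; max(0, 53 - 63) = 0.
Total collected = 0 + 11 + 13 + 0 = 24.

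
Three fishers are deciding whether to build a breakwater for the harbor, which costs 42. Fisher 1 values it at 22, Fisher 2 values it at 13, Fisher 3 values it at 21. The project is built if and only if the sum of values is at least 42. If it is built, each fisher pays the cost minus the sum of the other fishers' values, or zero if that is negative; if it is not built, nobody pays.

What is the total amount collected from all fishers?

Total value 56 ≥ cost 42, so it is built.
Fisher 1: others sum to 34; max(0, 42 - 34) = 8.
Fisher 2: others sum to 43; max(0, 42 - 43) = 0.
Fisher 3: others sum to 35; max(0, 42 - 35) = 7.
Total collected = 8 + 0 + 7 = 15.

15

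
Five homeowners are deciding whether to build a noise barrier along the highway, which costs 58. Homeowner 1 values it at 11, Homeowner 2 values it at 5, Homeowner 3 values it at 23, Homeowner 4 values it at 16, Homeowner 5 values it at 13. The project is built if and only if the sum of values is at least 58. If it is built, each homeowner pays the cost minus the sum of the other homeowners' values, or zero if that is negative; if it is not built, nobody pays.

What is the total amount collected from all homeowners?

Total value 68 ≥ cost 58, so it is built.
Homeowner 1: others sum to 57; max(0, 58 - 57) = 1.
Homeowner 2: others sum to 63; max(0, 58 - 63) = 0.
Homeowner 3: others sum to 45; max(0, 58 - 45) = 13.
Homeowner 4: others sum to 52; max(0, 58 - 52) = 6.
Homeowner 5: others sum to 55; max(0, 58 - 55) = 3.
Total collected = 1 + 0 + 13 + 6 + 3 = 23.

23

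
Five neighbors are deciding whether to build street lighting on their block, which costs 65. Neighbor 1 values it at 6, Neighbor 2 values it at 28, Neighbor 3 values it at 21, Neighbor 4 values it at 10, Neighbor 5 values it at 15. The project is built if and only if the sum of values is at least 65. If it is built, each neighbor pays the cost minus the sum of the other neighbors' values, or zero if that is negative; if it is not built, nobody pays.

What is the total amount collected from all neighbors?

Total value 80 ≥ cost 65, so it is built.
Neighbor 1: others sum to 74; max(0, 65 - 74) = 0.
Neighbor 2: others sum to 52; max(0, 65 - 52) = 13.
Neighbor 3: others sum to 59; max(0, 65 - 59) = 6.
Neighbor 4: others sum to 70; max(0, 65 - 70) = 0.
Neighbor 5: others sum to 65; max(0, 65 - 65) = 0.
Total collected = 0 + 13 + 6 + 0 + 0 = 19.

19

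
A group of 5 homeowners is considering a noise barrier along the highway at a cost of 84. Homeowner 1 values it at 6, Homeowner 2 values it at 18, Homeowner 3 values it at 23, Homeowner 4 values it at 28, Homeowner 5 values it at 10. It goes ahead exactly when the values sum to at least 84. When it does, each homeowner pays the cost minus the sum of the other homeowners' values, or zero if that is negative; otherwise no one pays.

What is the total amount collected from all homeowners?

80

Total value 85 ≥ cost 84, so it is built.
Homeowner 1: others sum to 79; max(0, 84 - 79) = 5.
Homeowner 2: others sum to 67; max(0, 84 - 67) = 17.
Homeowner 3: others sum to 62; max(0, 84 - 62) = 22.
Homeowner 4: others sum to 57; max(0, 84 - 57) = 27.
Homeowner 5: others sum to 75; max(0, 84 - 75) = 9.
Total collected = 5 + 17 + 22 + 27 + 9 = 80.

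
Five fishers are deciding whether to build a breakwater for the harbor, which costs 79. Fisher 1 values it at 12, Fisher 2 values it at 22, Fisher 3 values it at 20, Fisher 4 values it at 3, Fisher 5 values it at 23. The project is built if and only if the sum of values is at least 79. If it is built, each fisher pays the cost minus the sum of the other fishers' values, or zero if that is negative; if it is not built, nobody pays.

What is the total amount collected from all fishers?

75

Total value 80 ≥ cost 79, so it is built.
Fisher 1: others sum to 68; max(0, 79 - 68) = 11.
Fisher 2: others sum to 58; max(0, 79 - 58) = 21.
Fisher 3: others sum to 60; max(0, 79 - 60) = 19.
Fisher 4: others sum to 77; max(0, 79 - 77) = 2.
Fisher 5: others sum to 57; max(0, 79 - 57) = 22.
Total collected = 11 + 21 + 19 + 2 + 22 = 75.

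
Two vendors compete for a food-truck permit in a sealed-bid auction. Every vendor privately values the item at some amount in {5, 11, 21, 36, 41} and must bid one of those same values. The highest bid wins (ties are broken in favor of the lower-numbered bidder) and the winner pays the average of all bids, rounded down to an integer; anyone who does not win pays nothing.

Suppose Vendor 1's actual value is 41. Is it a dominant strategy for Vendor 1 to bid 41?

No

Consider the case where Vendor 2 bids 5.
Truthful bid 41: wins, pays 23, utility 41 - 23 = 18.
Bid 5 instead: wins, pays 5, utility 41 - 5 = 36.
Since 36 > 18, bidding 5 is strictly better here, so truthful bidding is not dominant.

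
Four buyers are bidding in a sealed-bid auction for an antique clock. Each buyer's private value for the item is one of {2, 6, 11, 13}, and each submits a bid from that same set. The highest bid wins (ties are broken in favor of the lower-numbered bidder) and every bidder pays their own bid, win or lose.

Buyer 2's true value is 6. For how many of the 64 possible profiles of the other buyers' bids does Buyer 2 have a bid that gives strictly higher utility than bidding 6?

Others bid (2, 2, 11): truth gives -6; bid 2 gives -2 > -6. Violating.
Others bid (2, 2, 13): truth gives -6; bid 2 gives -2 > -6. Violating.
Others bid (2, 6, 11): truth gives -6; bid 2 gives -2 > -6. Violating.
Others bid (2, 6, 13): truth gives -6; bid 2 gives -2 > -6. Violating.
Others bid (2, 2, 2): truth gives 0; no alternative beats it.
Others bid (2, 2, 6): truth gives 0; no alternative beats it.
(Checking all 64 profiles: 60 have a profitable deviation, 4 do not.)

60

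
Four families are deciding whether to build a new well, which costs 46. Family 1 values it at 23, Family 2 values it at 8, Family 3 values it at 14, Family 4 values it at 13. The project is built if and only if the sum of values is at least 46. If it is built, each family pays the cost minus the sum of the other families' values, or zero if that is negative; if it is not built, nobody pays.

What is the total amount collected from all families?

14

Total value 58 ≥ cost 46, so it is built.
Family 1: others sum to 35; max(0, 46 - 35) = 11.
Family 2: others sum to 50; max(0, 46 - 50) = 0.
Family 3: others sum to 44; max(0, 46 - 44) = 2.
Family 4: others sum to 45; max(0, 46 - 45) = 1.
Total collected = 11 + 0 + 2 + 1 = 14.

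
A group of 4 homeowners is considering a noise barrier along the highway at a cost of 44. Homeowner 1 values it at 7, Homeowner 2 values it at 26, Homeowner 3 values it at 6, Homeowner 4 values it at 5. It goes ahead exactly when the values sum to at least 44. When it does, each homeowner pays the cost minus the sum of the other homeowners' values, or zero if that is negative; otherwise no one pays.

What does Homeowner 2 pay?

26

Total value 44 ≥ cost 44, so the project is built.
The other homeowners' values sum to 18.
Cost minus that sum is 44 - 18 = 26.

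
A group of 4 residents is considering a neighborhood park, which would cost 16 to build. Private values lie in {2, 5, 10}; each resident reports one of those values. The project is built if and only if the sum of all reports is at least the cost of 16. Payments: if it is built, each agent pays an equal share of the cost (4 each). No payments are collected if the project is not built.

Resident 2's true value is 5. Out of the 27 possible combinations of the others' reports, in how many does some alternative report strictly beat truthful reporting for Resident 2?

Others report (2, 2, 2): truth gives 0; report 10 gives 1 > 0. Violating.
Others report (2, 2, 5): truth gives 0; report 10 gives 1 > 0. Violating.
Others report (2, 5, 2): truth gives 0; report 10 gives 1 > 0. Violating.
Others report (5, 2, 2): truth gives 0; report 10 gives 1 > 0. Violating.
Others report (2, 2, 10): truth gives 1; no alternative beats it.
Others report (2, 5, 5): truth gives 1; no alternative beats it.
(Checking all 27 profiles: 4 have a profitable deviation, 23 do not.)

4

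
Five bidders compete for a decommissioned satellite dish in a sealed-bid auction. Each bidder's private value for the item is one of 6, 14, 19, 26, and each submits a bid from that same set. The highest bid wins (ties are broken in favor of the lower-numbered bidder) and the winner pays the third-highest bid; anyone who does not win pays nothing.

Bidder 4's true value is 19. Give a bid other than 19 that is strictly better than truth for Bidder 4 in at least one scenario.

Suppose Bidder 1 bids 6, Bidder 2 bids 6, Bidder 3 bids 6 and Bidder 5 bids 26.
Bid 19: loses, pays 0, utility 0.
Bid 26: wins, pays 6, utility 19 - 6 = 13.
So bidding 26 beats truth here (13 > 0).

26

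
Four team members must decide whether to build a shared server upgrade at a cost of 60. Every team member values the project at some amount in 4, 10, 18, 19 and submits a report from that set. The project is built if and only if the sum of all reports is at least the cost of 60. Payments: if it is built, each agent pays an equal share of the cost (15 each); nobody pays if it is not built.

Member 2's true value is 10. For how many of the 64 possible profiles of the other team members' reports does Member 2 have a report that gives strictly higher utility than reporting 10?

4

Others report (18, 18, 18): truth gives -5; report 4 gives 0 > -5. Violating.
Others report (18, 18, 19): truth gives -5; report 4 gives 0 > -5. Violating.
Others report (18, 19, 18): truth gives -5; report 4 gives 0 > -5. Violating.
Others report (19, 18, 18): truth gives -5; report 4 gives 0 > -5. Violating.
Others report (4, 4, 4): truth gives 0; no alternative beats it.
Others report (4, 4, 10): truth gives 0; no alternative beats it.
(Checking all 64 profiles: 4 have a profitable deviation, 60 do not.)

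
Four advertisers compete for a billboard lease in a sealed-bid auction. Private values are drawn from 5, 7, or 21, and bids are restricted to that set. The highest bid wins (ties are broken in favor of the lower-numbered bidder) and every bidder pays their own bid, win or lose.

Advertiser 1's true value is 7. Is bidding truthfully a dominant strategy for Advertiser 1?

Consider the case where Advertiser 2 bids 5, Advertiser 3 bids 5 and Advertiser 4 bids 5.
Truthful bid 7: wins, pays 7, utility 7 - 7 = 0.
Bid 5 instead: wins, pays 5, utility 7 - 5 = 2.
Since 2 > 0, bidding 5 is strictly better here, so truthful bidding is not dominant.

No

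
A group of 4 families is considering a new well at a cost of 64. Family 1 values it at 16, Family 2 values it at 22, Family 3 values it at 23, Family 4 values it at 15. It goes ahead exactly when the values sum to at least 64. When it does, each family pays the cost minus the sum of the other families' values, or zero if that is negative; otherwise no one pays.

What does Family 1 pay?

Total value 76 ≥ cost 64, so the project is built.
The other families' values sum to 60.
Cost minus that sum is 64 - 60 = 4.

4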